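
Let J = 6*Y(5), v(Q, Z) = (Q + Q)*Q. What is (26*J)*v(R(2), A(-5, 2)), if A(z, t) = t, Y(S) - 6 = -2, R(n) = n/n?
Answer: 1248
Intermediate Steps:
R(n) = 1
Y(S) = 4 (Y(S) = 6 - 2 = 4)
v(Q, Z) = 2*Q**2 (v(Q, Z) = (2*Q)*Q = 2*Q**2)
J = 24 (J = 6*4 = 24)
(26*J)*v(R(2), A(-5, 2)) = (26*24)*(2*1**2) = 624*(2*1) = 624*2 = 1248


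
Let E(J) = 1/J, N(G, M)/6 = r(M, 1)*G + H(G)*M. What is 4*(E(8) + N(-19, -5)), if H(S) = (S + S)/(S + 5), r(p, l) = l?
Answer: -10937/14 ≈ -781.21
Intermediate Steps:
H(S) = 2*S/(5 + S) (H(S) = (2*S)/(5 + S) = 2*S/(5 + S))
N(G, M) = 6*G + 12*G*M/(5 + G) (N(G, M) = 6*(1*G + (2*G/(5 + G))*M) = 6*(G + 2*G*M/(5 + G)) = 6*G + 12*G*M/(5 + G))
4*(E(8) + N(-19, -5)) = 4*(1/8 + 6*(-19)*(5 - 19 + 2*(-5))/(5 - 19)) = 4*(1/8 + 6*(-19)*(5 - 19 - 10)/(-14)) = 4*(1/8 + 6*(-19)*(-1/14)*(-24)) = 4*(1/8 - 1368/7) = 4*(-10937/56) = -10937/14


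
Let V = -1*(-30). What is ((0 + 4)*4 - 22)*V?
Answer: -180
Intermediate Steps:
V = 30
((0 + 4)*4 - 22)*V = ((0 + 4)*4 - 22)*30 = (4*4 - 22)*30 = (16 - 22)*30 = -6*30 = -180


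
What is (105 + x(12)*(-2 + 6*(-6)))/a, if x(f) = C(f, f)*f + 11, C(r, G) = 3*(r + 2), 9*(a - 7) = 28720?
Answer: -175185/28783 ≈ -6.0864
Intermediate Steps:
a = 28783/9 (a = 7 + (⅑)*28720 = 7 + 28720/9 = 28783/9 ≈ 3198.1)
C(r, G) = 6 + 3*r (C(r, G) = 3*(2 + r) = 6 + 3*r)
x(f) = 11 + f*(6 + 3*f) (x(f) = (6 + 3*f)*f + 11 = f*(6 + 3*f) + 11 = 11 + f*(6 + 3*f))
(105 + x(12)*(-2 + 6*(-6)))/a = (105 + (11 + 3*12*(2 + 12))*(-2 + 6*(-6)))/(28783/9) = (105 + (11 + 3*12*14)*(-2 - 36))*(9/28783) = (105 + (11 + 504)*(-38))*(9/28783) = (105 + 515*(-38))*(9/28783) = (105 - 19570)*(9/28783) = -19465*9/28783 = -175185/28783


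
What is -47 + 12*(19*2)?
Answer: 409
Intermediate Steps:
-47 + 12*(19*2) = -47 + 12*38 = -47 + 456 = 409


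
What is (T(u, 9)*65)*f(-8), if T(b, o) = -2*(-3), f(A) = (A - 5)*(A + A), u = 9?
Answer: 81120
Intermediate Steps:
f(A) = 2*A*(-5 + A) (f(A) = (-5 + A)*(2*A) = 2*A*(-5 + A))
T(b, o) = 6
(T(u, 9)*65)*f(-8) = (6*65)*(2*(-8)*(-5 - 8)) = 390*(2*(-8)*(-13)) = 390*208 = 81120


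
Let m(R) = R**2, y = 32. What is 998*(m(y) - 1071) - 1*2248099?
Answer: -2295005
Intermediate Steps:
998*(m(y) - 1071) - 1*2248099 = 998*(32**2 - 1071) - 1*2248099 = 998*(1024 - 1071) - 2248099 = 998*(-47) - 2248099 = -46906 - 2248099 = -2295005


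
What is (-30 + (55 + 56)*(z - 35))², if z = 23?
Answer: 1855044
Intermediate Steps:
(-30 + (55 + 56)*(z - 35))² = (-30 + (55 + 56)*(23 - 35))² = (-30 + 111*(-12))² = (-30 - 1332)² = (-1362)² = 1855044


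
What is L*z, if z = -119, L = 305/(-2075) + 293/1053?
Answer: -6826078/436995 ≈ -15.620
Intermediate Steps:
L = 57362/436995 (L = 305*(-1/2075) + 293*(1/1053) = -61/415 + 293/1053 = 57362/436995 ≈ 0.13126)
L*z = (57362/436995)*(-119) = -6826078/436995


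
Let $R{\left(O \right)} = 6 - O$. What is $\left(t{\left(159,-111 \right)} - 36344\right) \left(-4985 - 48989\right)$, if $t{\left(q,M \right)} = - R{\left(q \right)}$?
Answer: $1953373034$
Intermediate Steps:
$t{\left(q,M \right)} = -6 + q$ ($t{\left(q,M \right)} = - (6 - q) = -6 + q$)
$\left(t{\left(159,-111 \right)} - 36344\right) \left(-4985 - 48989\right) = \left(\left(-6 + 159\right) - 36344\right) \left(-4985 - 48989\right) = \left(153 - 36344\right) \left(-53974\right) = \left(-36191\right) \left(-53974\right) = 1953373034$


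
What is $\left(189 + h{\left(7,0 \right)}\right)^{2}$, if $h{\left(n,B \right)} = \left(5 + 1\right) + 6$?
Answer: $40401$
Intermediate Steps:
$h{\left(n,B \right)} = 12$ ($h{\left(n,B \right)} = 6 + 6 = 12$)
$\left(189 + h{\left(7,0 \right)}\right)^{2} = \left(189 + 12\right)^{2} = 201^{2} = 40401$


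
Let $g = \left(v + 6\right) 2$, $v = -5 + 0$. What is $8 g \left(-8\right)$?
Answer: $-128$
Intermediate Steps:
$v = -5$
$g = 2$ ($g = \left(-5 + 6\right) 2 = 1 \cdot 2 = 2$)
$8 g \left(-8\right) = 8 \cdot 2 \left(-8\right) = 16 \left(-8\right) = -128$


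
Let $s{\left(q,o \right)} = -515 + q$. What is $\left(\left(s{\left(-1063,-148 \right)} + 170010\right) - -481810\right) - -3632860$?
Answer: $4283102$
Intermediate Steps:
$\left(\left(s{\left(-1063,-148 \right)} + 170010\right) - -481810\right) - -3632860 = \left(\left(\left(-515 - 1063\right) + 170010\right) - -481810\right) - -3632860 = \left(\left(-1578 + 170010\right) + 481810\right) + 3632860 = \left(168432 + 481810\right) + 3632860 = 650242 + 3632860 = 4283102$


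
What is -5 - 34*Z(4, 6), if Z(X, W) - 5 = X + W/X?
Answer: -362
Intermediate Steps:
Z(X, W) = 5 + X + W/X (Z(X, W) = 5 + (X + W/X) = 5 + X + W/X)
-5 - 34*Z(4, 6) = -5 - 34*(5 + 4 + 6/4) = -5 - 34*(5 + 4 + 6*(1/4)) = -5 - 34*(5 + 4 + 3/2) = -5 - 34*21/2 = -5 - 357 = -362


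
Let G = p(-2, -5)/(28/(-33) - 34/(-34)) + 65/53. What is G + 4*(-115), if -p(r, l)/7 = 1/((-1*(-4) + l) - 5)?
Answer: -239069/530 ≈ -451.07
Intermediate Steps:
p(r, l) = -7/(-1 + l) (p(r, l) = -7/((-1*(-4) + l) - 5) = -7/((4 + l) - 5) = -7/(-1 + l))
G = 4731/530 (G = (-7/(-1 - 5))/(28/(-33) - 34/(-34)) + 65/53 = (-7/(-6))/(28*(-1/33) - 34*(-1/34)) + 65*(1/53) = (-7*(-⅙))/(-28/33 + 1) + 65/53 = 7/(6*(5/33)) + 65/53 = (7/6)*(33/5) + 65/53 = 77/10 + 65/53 = 4731/530 ≈ 8.9264)
G + 4*(-115) = 4731/530 + 4*(-115) = 4731/530 - 460 = -239069/530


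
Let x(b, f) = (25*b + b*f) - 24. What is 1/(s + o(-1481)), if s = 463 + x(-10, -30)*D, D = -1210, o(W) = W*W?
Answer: 1/2162364 ≈ 4.6246e-7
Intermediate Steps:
o(W) = W**2
x(b, f) = -24 + 25*b + b*f
s = -30997 (s = 463 + (-24 + 25*(-10) - 10*(-30))*(-1210) = 463 + (-24 - 250 + 300)*(-1210) = 463 + 26*(-1210) = 463 - 31460 = -30997)
1/(s + o(-1481)) = 1/(-30997 + (-1481)**2) = 1/(-30997 + 2193361) = 1/2162364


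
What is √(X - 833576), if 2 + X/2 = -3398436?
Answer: 6*I*√211957 ≈ 2762.3*I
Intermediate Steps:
X = -6796876 (X = -4 + 2*(-3398436) = -4 - 6796872 = -6796876)
√(X - 833576) = √(-6796876 - 833576) = √(-7630452) = 6*I*√211957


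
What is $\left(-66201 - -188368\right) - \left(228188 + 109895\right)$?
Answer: $-215916$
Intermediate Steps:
$\left(-66201 - -188368\right) - \left(228188 + 109895\right) = \left(-66201 + 188368\right) - 338083 = 122167 - 338083 = -215916$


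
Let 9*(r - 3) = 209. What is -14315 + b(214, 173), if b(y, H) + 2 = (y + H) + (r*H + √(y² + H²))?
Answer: -84542/9 + 5*√3029 ≈ -9118.4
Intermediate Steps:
r = 236/9 (r = 3 + (⅑)*209 = 3 + 209/9 = 236/9 ≈ 26.222)
b(y, H) = -2 + y + √(H² + y²) + 245*H/9 (b(y, H) = -2 + ((y + H) + (236*H/9 + √(y² + H²))) = -2 + ((H + y) + (236*H/9 + √(H² + y²))) = -2 + ((H + y) + (√(H² + y²) + 236*H/9)) = -2 + (y + √(H² + y²) + 245*H/9) = -2 + y + √(H² + y²) + 245*H/9)
-14315 + b(214, 173) = -14315 + (-2 + 214 + √(173² + 214²) + (245/9)*173) = -14315 + (-2 + 214 + √(29929 + 45796) + 42385/9) = -14315 + (-2 + 214 + √75725 + 42385/9) = -14315 + (-2 + 214 + 5*√3029 + 42385/9) = -14315 + (44293/9 + 5*√3029) = -84542/9 + 5*√3029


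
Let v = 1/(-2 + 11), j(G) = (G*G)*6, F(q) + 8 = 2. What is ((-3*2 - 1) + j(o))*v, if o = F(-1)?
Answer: 209/9 ≈ 23.222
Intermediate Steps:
F(q) = -6 (F(q) = -8 + 2 = -6)
o = -6
j(G) = 6*G² (j(G) = G²*6 = 6*G²)
v = ⅑ (v = 1/9 = ⅑ ≈ 0.11111)
((-3*2 - 1) + j(o))*v = ((-3*2 - 1) + 6*(-6)²)*(⅑) = ((-6 - 1) + 6*36)*(⅑) = (-7 + 216)*(⅑) = 209*(⅑) = 209/9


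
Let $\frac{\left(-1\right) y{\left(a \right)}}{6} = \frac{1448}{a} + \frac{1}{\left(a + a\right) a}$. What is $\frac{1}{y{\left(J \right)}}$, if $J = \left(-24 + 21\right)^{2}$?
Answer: $- \frac{27}{26065} \approx -0.0010359$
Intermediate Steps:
$J = 9$ ($J = \left(-3\right)^{2} = 9$)
$y{\left(a \right)} = - \frac{8688}{a} - \frac{3}{a^{2}}$ ($y{\left(a \right)} = - 6 \left(\frac{1448}{a} + \frac{1}{\left(a + a\right) a}\right) = - 6 \left(\frac{1448}{a} + \frac{1}{2 a a}\right) = - 6 \left(\frac{1448}{a} + \frac{\frac{1}{2} \frac{1}{a}}{a}\right) = - 6 \left(\frac{1448}{a} + \frac{1}{2 a^{2}}\right) = - 6 \left(\frac{1}{2 a^{2}} + \frac{1448}{a}\right) = - \frac{8688}{a} - \frac{3}{a^{2}}$)
$\frac{1}{y{\left(J \right)}} = \frac{1}{3 \cdot \frac{1}{81} \left(-1 - 26064\right)} = \frac{1}{3 \cdot \frac{1}{81} \left(-26065\right)} = \frac{1}{- \frac{26065}{27}} = - \frac{27}{26065}$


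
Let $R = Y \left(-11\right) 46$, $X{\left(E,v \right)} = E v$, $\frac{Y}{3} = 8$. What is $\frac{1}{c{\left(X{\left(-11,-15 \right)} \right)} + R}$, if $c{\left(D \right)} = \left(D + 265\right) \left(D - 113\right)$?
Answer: $\frac{1}{10216} \approx 9.7886 \cdot 10^{-5}$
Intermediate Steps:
$Y = 24$ ($Y = 3 \cdot 8 = 24$)
$c{\left(D \right)} = \left(-113 + D\right) \left(265 + D\right)$ ($c{\left(D \right)} = \left(265 + D\right) \left(-113 + D\right) = \left(-113 + D\right) \left(265 + D\right)$)
$R = -12144$ ($R = 24 \left(-11\right) 46 = \left(-264\right) 46 = -12144$)
$\frac{1}{c{\left(X{\left(-11,-15 \right)} \right)} + R} = \frac{1}{\left(-29945 + \left(\left(-11\right) \left(-15\right)\right)^{2} + 152 \left(\left(-11\right) \left(-15\right)\right)\right) - 12144} = \frac{1}{\left(-29945 + 165^{2} + 152 \cdot 165\right) - 12144} = \frac{1}{\left(-29945 + 27225 + 25080\right) - 12144} = \frac{1}{22360 - 12144} = \frac{1}{10216}$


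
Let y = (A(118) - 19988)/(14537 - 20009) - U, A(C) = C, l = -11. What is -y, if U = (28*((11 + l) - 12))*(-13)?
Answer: 11940913/2736 ≈ 4364.4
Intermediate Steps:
U = 4368 (U = (28*((11 - 11) - 12))*(-13) = (28*(0 - 12))*(-13) = (28*(-12))*(-13) = -336*(-13) = 4368)
y = -11940913/2736 (y = (118 - 19988)/(14537 - 20009) - 1*4368 = -19870/(-5472) - 4368 = -19870*(-1/5472) - 4368 = 9935/2736 - 4368 = -11940913/2736 ≈ -4364.4)
-y = -1*(-11940913/2736) = 11940913/2736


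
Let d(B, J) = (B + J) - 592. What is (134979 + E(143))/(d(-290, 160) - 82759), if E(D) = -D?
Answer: -134836/83481 ≈ -1.6152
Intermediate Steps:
d(B, J) = -592 + B + J
(134979 + E(143))/(d(-290, 160) - 82759) = (134979 - 1*143)/((-592 - 290 + 160) - 82759) = (134979 - 143)/(-722 - 82759) = 134836/(-83481) = 134836*(-1/83481) = -134836/83481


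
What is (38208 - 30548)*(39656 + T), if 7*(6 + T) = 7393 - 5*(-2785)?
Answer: 2289328880/7 ≈ 3.2705e+8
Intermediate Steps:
T = 21276/7 (T = -6 + (7393 - 5*(-2785))/7 = -6 + (7393 - 1*(-13925))/7 = -6 + (7393 + 13925)/7 = -6 + (⅐)*21318 = -6 + 21318/7 = 21276/7 ≈ 3039.4)
(38208 - 30548)*(39656 + T) = (38208 - 30548)*(39656 + 21276/7) = 7660*(298868/7) = 2289328880/7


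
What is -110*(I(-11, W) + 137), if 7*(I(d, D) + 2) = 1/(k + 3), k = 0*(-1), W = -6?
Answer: -311960/21 ≈ -14855.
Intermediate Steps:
k = 0
I(d, D) = -41/21 (I(d, D) = -2 + 1/(7*(0 + 3)) = -2 + (⅐)/3 = -2 + (⅐)*(⅓) = -2 + 1/21 = -41/21)
-110*(I(-11, W) + 137) = -110*(-41/21 + 137) = -110*2836/21 = -311960/21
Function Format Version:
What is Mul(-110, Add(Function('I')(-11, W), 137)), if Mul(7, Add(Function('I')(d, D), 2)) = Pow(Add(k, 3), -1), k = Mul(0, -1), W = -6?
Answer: Rational(-311960, 21) ≈ -14855.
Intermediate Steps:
k = 0
Function('I')(d, D) = Rational(-41, 21) (Function('I')(d, D) = Add(-2, Mul(Rational(1, 7), Pow(Add(0, 3), -1))) = Add(-2, Mul(Rational(1, 7), Pow(3, -1))) = Add(-2, Mul(Rational(1, 7), Rational(1, 3))) = Add(-2, Rational(1, 21)) = Rational(-41, 21))
Mul(-110, Add(Function('I')(-11, W), 137)) = Mul(-110, Add(Rational(-41, 21), 137)) = Mul(-110, Rational(2836, 21)) = Rational(-311960, 21)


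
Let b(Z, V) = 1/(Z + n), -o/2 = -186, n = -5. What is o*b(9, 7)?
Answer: 93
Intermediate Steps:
o = 372 (o = -2*(-186) = 372)
b(Z, V) = 1/(-5 + Z) (b(Z, V) = 1/(Z - 5) = 1/(-5 + Z))
o*b(9, 7) = 372/(-5 + 9) = 372/4 = 372*(¼) = 93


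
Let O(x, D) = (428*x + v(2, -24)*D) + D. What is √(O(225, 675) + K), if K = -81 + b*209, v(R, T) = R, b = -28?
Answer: 2*√23098 ≈ 303.96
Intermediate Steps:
O(x, D) = 3*D + 428*x (O(x, D) = (428*x + 2*D) + D = (2*D + 428*x) + D = 3*D + 428*x)
K = -5933 (K = -81 - 28*209 = -81 - 5852 = -5933)
√(O(225, 675) + K) = √((3*675 + 428*225) - 5933) = √((2025 + 96300) - 5933) = √(98325 - 5933) = √92392 = 2*√23098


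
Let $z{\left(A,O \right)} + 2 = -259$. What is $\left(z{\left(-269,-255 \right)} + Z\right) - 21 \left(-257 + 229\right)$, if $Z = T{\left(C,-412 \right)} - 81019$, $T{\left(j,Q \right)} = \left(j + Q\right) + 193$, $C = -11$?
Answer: $-80922$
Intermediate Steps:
$z{\left(A,O \right)} = -261$ ($z{\left(A,O \right)} = -2 - 259 = -261$)
$T{\left(j,Q \right)} = 193 + Q + j$ ($T{\left(j,Q \right)} = \left(Q + j\right) + 193 = 193 + Q + j$)
$Z = -81249$ ($Z = \left(193 - 412 - 11\right) - 81019 = -230 - 81019 = -81249$)
$\left(z{\left(-269,-255 \right)} + Z\right) - 21 \left(-257 + 229\right) = \left(-261 - 81249\right) - 21 \left(-257 + 229\right) = -81510 - -588 = -81510 + 588 = -80922$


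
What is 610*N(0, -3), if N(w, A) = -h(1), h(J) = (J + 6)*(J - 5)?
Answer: 17080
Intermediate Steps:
h(J) = (-5 + J)*(6 + J) (h(J) = (6 + J)*(-5 + J) = (-5 + J)*(6 + J))
N(w, A) = 28 (N(w, A) = -(-30 + 1 + 1**2) = -(-30 + 1 + 1) = -1*(-28) = 28)
610*N(0, -3) = 610*28 = 17080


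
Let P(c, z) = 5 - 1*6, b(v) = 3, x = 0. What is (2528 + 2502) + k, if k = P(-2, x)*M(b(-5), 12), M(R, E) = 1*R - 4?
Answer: 5031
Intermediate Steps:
M(R, E) = -4 + R (M(R, E) = R - 4 = -4 + R)
P(c, z) = -1 (P(c, z) = 5 - 6 = -1)
k = 1 (k = -(-4 + 3) = -1*(-1) = 1)
(2528 + 2502) + k = (2528 + 2502) + 1 = 5030 + 1 = 5031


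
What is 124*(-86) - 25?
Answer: -10689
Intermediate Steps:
124*(-86) - 25 = -10664 - 25 = -10689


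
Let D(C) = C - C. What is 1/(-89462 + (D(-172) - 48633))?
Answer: -1/138095 ≈ -7.2414e-6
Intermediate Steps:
D(C) = 0
1/(-89462 + (D(-172) - 48633)) = 1/(-89462 + (0 - 48633)) = 1/(-89462 - 48633) = 1/(-138095) = -1/138095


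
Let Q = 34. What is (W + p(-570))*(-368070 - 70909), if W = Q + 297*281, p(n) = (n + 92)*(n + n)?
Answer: -275859232369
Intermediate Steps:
p(n) = 2*n*(92 + n) (p(n) = (92 + n)*(2*n) = 2*n*(92 + n))
W = 83491 (W = 34 + 297*281 = 34 + 83457 = 83491)
(W + p(-570))*(-368070 - 70909) = (83491 + 2*(-570)*(92 - 570))*(-368070 - 70909) = (83491 + 2*(-570)*(-478))*(-438979) = (83491 + 544920)*(-438979) = 628411*(-438979) = -275859232369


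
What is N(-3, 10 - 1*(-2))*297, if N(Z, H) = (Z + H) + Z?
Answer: 1782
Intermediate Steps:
N(Z, H) = H + 2*Z (N(Z, H) = (H + Z) + Z = H + 2*Z)
N(-3, 10 - 1*(-2))*297 = ((10 - 1*(-2)) + 2*(-3))*297 = ((10 + 2) - 6)*297 = (12 - 6)*297 = 6*297 = 1782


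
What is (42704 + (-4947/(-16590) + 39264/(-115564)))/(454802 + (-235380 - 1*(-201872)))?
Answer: 6822693148699/67308975395620 ≈ 0.10136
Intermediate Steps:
(42704 + (-4947/(-16590) + 39264/(-115564)))/(454802 + (-235380 - 1*(-201872))) = (42704 + (-4947*(-1/16590) + 39264*(-1/115564)))/(454802 + (-235380 + 201872)) = (42704 + (1649/5530 - 9816/28891))/(454802 - 33508) = (42704 - 6641221/159767230)/421294 = (6822693148699/159767230)*(1/421294) = 6822693148699/67308975395620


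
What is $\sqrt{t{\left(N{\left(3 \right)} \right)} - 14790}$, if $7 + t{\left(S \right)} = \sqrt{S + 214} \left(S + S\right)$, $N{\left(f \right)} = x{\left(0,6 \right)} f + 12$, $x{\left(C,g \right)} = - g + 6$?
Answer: $\sqrt{-14797 + 24 \sqrt{226}} \approx 120.15 i$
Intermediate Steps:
$x{\left(C,g \right)} = 6 - g$
$N{\left(f \right)} = 12$ ($N{\left(f \right)} = \left(6 - 6\right) f + 12 = 0 f + 12 = 0 + 12 = 12$)
$t{\left(S \right)} = -7 + 2 S \sqrt{214 + S}$ ($t{\left(S \right)} = -7 + \sqrt{S + 214} \left(S + S\right) = -7 + \sqrt{214 + S} 2 S = -7 + 2 S \sqrt{214 + S}$)
$\sqrt{t{\left(N{\left(3 \right)} \right)} - 14790} = \sqrt{\left(-7 + 2 \cdot 12 \sqrt{214 + 12}\right) - 14790} = \sqrt{\left(-7 + 2 \cdot 12 \sqrt{226}\right) - 14790} = \sqrt{\left(-7 + 24 \sqrt{226}\right) - 14790} = \sqrt{-14797 + 24 \sqrt{226}}$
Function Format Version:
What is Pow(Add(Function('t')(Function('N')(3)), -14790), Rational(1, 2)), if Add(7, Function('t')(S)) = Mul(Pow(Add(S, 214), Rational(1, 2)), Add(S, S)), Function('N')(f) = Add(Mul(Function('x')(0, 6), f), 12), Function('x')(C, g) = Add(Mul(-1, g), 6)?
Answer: Pow(Add(-14797, Mul(24, Pow(226, Rational(1, 2)))), Rational(1, 2)) ≈ Mul(120.15, I)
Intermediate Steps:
Function('x')(C, g) = Add(6, Mul(-1, g))
Function('N')(f) = 12 (Function('N')(f) = Add(Mul(Add(6, Mul(-1, 6)), f), 12) = Add(Mul(Add(6, -6), f), 12) = Add(Mul(0, f), 12) = Add(0, 12) = 12)
Function('t')(S) = Add(-7, Mul(2, S, Pow(Add(214, S), Rational(1, 2)))) (Function('t')(S) = Add(-7, Mul(Pow(Add(S, 214), Rational(1, 2)), Add(S, S))) = Add(-7, Mul(Pow(Add(214, S), Rational(1, 2)), Mul(2, S))) = Add(-7, Mul(2, S, Pow(Add(214, S), Rational(1, 2)))))
Pow(Add(Function('t')(Function('N')(3)), -14790), Rational(1, 2)) = Pow(Add(Add(-7, Mul(2, 12, Pow(Add(214, 12), Rational(1, 2)))), -14790), Rational(1, 2)) = Pow(Add(Add(-7, Mul(2, 12, Pow(226, Rational(1, 2)))), -14790), Rational(1, 2)) = Pow(Add(Add(-7, Mul(24, Pow(226, Rational(1, 2)))), -14790), Rational(1, 2)) = Pow(Add(-14797, Mul(24, Pow(226, Rational(1, 2)))), Rational(1, 2))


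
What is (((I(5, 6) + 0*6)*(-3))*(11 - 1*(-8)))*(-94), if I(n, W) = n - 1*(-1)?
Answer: 32148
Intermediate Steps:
I(n, W) = 1 + n (I(n, W) = n + 1 = 1 + n)
(((I(5, 6) + 0*6)*(-3))*(11 - 1*(-8)))*(-94) = ((((1 + 5) + 0*6)*(-3))*(11 - 1*(-8)))*(-94) = (((6 + 0)*(-3))*(11 + 8))*(-94) = ((6*(-3))*19)*(-94) = -18*19*(-94) = -342*(-94) = 32148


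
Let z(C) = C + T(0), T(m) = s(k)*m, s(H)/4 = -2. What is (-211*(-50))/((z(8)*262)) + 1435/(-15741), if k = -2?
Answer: 81529895/16496568 ≈ 4.9422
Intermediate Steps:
s(H) = -8 (s(H) = 4*(-2) = -8)
T(m) = -8*m
z(C) = C (z(C) = C - 8*0 = C + 0 = C)
(-211*(-50))/((z(8)*262)) + 1435/(-15741) = (-211*(-50))/((8*262)) + 1435/(-15741) = 10550/2096 + 1435*(-1/15741) = 10550*(1/2096) - 1435/15741 = 5275/1048 - 1435/15741 = 81529895/16496568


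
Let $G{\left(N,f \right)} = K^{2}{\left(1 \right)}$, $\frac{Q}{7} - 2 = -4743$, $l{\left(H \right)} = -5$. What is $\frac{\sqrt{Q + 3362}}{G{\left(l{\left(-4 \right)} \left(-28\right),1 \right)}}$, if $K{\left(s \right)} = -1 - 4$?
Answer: $\frac{i \sqrt{1193}}{5} \approx 6.908 i$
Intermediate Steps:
$Q = -33187$ ($Q = 14 + 7 \left(-4743\right) = 14 - 33201 = -33187$)
$K{\left(s \right)} = -5$ ($K{\left(s \right)} = -1 - 4 = -5$)
$G{\left(N,f \right)} = 25$ ($G{\left(N,f \right)} = \left(-5\right)^{2} = 25$)
$\frac{\sqrt{Q + 3362}}{G{\left(l{\left(-4 \right)} \left(-28\right),1 \right)}} = \frac{\sqrt{-33187 + 3362}}{25} = \sqrt{-29825} \cdot \frac{1}{25} = 5 i \sqrt{1193} \cdot \frac{1}{25} = \frac{i \sqrt{1193}}{5}$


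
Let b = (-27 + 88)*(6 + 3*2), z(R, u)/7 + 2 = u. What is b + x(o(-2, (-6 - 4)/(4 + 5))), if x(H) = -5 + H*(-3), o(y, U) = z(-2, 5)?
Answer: 664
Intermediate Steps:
z(R, u) = -14 + 7*u
o(y, U) = 21 (o(y, U) = -14 + 7*5 = -14 + 35 = 21)
b = 732 (b = 61*(6 + 6) = 61*12 = 732)
x(H) = -5 - 3*H
b + x(o(-2, (-6 - 4)/(4 + 5))) = 732 + (-5 - 3*21) = 732 + (-5 - 63) = 732 - 68 = 664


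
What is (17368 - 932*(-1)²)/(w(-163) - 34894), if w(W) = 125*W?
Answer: -16436/55269 ≈ -0.29738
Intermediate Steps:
(17368 - 932*(-1)²)/(w(-163) - 34894) = (17368 - 932*(-1)²)/(125*(-163) - 34894) = (17368 - 932*1)/(-20375 - 34894) = (17368 - 932)/(-55269) = 16436*(-1/55269) = -16436/55269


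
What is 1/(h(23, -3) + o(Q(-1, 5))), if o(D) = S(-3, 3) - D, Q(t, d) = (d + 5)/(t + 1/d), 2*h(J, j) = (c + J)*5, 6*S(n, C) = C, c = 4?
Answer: 2/161 ≈ 0.012422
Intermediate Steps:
S(n, C) = C/6
h(J, j) = 10 + 5*J/2 (h(J, j) = ((4 + J)*5)/2 = (20 + 5*J)/2 = 10 + 5*J/2)
Q(t, d) = (5 + d)/(t + 1/d)
o(D) = 1/2 - D (o(D) = (1/6)*3 - D = 1/2 - D)
1/(h(23, -3) + o(Q(-1, 5))) = 1/((10 + (5/2)*23) + (1/2 - 5*(5 + 5)/(1 + 5*(-1)))) = 1/((10 + 115/2) + (1/2 - 5*10/(1 - 5))) = 1/(135/2 + (1/2 - 5*10/(-4))) = 1/(135/2 + (1/2 - 5*(-1)*10/4)) = 1/(135/2 + (1/2 - 1*(-25/2))) = 1/(135/2 + (1/2 + 25/2)) = 1/(135/2 + 13) = 1/(161/2) = 2/161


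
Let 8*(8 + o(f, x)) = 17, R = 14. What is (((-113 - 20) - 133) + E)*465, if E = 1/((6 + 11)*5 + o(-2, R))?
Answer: -26097350/211 ≈ -1.2368e+5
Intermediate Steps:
o(f, x) = -47/8 (o(f, x) = -8 + (⅛)*17 = -8 + 17/8 = -47/8)
E = 8/633 (E = 1/((6 + 11)*5 - 47/8) = 1/(17*5 - 47/8) = 1/(85 - 47/8) = 1/(633/8) = 8/633 ≈ 0.012638)
(((-113 - 20) - 133) + E)*465 = (((-113 - 20) - 133) + 8/633)*465 = ((-133 - 133) + 8/633)*465 = (-266 + 8/633)*465 = -168370/633*465 = -26097350/211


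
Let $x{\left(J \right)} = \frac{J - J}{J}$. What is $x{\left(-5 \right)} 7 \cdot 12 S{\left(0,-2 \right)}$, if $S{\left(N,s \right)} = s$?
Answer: $0$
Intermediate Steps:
$x{\left(J \right)} = 0$ ($x{\left(J \right)} = \frac{0}{J} = 0$)
$x{\left(-5 \right)} 7 \cdot 12 S{\left(0,-2 \right)} = 0 \cdot 7 \cdot 12 \left(-2\right) = 0 \cdot 84 \left(-2\right) = 0 \left(-2\right) = 0$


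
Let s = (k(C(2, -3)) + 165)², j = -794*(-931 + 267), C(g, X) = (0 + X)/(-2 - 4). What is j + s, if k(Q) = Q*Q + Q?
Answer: 8875025/16 ≈ 5.5469e+5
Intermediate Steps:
C(g, X) = -X/6 (C(g, X) = X/(-6) = X*(-⅙) = -X/6)
j = 527216 (j = -794*(-664) = 527216)
k(Q) = Q + Q² (k(Q) = Q² + Q = Q + Q²)
s = 439569/16 (s = ((-⅙*(-3))*(1 - ⅙*(-3)) + 165)² = ((1 + ½)/2 + 165)² = ((½)*(3/2) + 165)² = (¾ + 165)² = (663/4)² = 439569/16 ≈ 27473.)
j + s = 527216 + 439569/16 = 8875025/16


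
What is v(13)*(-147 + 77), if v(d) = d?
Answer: -910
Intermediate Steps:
v(13)*(-147 + 77) = 13*(-147 + 77) = 13*(-70) = -910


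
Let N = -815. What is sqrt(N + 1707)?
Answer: 2*sqrt(223) ≈ 29.866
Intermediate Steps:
sqrt(N + 1707) = sqrt(-815 + 1707) = sqrt(892) = 2*sqrt(223)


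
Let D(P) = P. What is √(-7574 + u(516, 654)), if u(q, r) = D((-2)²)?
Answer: I*√7570 ≈ 87.006*I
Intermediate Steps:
u(q, r) = 4 (u(q, r) = (-2)² = 4)
√(-7574 + u(516, 654)) = √(-7574 + 4) = √(-7570) = I*√7570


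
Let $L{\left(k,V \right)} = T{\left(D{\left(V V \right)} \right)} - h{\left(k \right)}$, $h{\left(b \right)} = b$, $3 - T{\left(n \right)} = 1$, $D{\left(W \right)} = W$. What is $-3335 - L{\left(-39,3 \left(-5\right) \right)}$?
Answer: $-3376$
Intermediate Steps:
$T{\left(n \right)} = 2$ ($T{\left(n \right)} = 3 - 1 = 2$)
$L{\left(k,V \right)} = 2 - k$
$-3335 - L{\left(-39,3 \left(-5\right) \right)} = -3335 - \left(2 - -39\right) = -3335 - \left(2 + 39\right) = -3335 - 41 = -3376$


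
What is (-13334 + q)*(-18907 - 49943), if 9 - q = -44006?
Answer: -2112386850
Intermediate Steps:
q = 44015 (q = 9 - 1*(-44006) = 9 + 44006 = 44015)
(-13334 + q)*(-18907 - 49943) = (-13334 + 44015)*(-18907 - 49943) = 30681*(-68850) = -2112386850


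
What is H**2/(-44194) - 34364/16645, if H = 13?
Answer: -1521495621/735609130 ≈ -2.0683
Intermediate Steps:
H**2/(-44194) - 34364/16645 = 13**2/(-44194) - 34364/16645 = 169*(-1/44194) - 34364*1/16645 = -169/44194 - 34364/16645 = -1521495621/735609130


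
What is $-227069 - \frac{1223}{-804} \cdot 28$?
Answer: $- \frac{45632308}{201} \approx -2.2703 \cdot 10^{5}$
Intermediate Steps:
$-227069 - \frac{1223}{-804} \cdot 28 = -227069 - 1223 \left(- \frac{1}{804}\right) 28 = -227069 - \left(- \frac{1223}{804}\right) 28 = -227069 - - \frac{8561}{201} = -227069 + \frac{8561}{201} = - \frac{45632308}{201}$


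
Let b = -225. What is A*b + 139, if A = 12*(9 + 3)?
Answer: -32261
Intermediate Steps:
A = 144 (A = 12*12 = 144)
A*b + 139 = 144*(-225) + 139 = -32400 + 139 = -32261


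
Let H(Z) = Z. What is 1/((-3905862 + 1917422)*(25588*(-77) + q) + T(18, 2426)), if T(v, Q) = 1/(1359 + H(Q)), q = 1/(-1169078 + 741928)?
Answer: 32335255/126682273364173340651 ≈ 2.5525e-13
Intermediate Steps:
q = -1/427150 (q = 1/(-427150) = -1/427150 ≈ -2.3411e-6)
T(v, Q) = 1/(1359 + Q)
1/((-3905862 + 1917422)*(25588*(-77) + q) + T(18, 2426)) = 1/((-3905862 + 1917422)*(25588*(-77) - 1/427150) + 1/(1359 + 2426)) = 1/(-1988440*(-1970276 - 1/427150) + 1/3785) = 1/(-1988440*(-841603393401/427150) + 1/3785) = 1/(167347785157428444/42715 + 1/3785) = 1/(126682273364173340651/32335255) = 32335255/126682273364173340651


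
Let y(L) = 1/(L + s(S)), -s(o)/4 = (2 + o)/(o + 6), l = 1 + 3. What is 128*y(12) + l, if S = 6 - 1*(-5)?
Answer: 348/19 ≈ 18.316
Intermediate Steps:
l = 4
S = 11 (S = 6 + 5 = 11)
s(o) = -4*(2 + o)/(6 + o) (s(o) = -4*(2 + o)/(o + 6) = -4*(2 + o)/(6 + o))
y(L) = 1/(-52/17 + L) (y(L) = 1/(L + 4*(-2 - 1*11)/(6 + 11)) = 1/(L + 4*(-2 - 11)/17) = 1/(L + 4*(1/17)*(-13)) = 1/(L - 52/17) = 1/(-52/17 + L))
128*y(12) + l = 128*(17/(-52 + 17*12)) + 4 = 128*(17/(-52 + 204)) + 4 = 128*(17/152) + 4 = 272/19 + 4 = 348/19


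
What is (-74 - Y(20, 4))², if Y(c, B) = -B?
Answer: 4900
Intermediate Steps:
(-74 - Y(20, 4))² = (-74 - (-1)*4)² = (-74 - 1*(-4))² = (-74 + 4)² = (-70)² = 4900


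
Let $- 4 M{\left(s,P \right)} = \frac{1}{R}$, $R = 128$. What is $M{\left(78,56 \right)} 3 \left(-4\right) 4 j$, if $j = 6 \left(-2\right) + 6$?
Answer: $- \frac{9}{16} \approx -0.5625$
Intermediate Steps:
$M{\left(s,P \right)} = - \frac{1}{512}$ ($M{\left(s,P \right)} = - \frac{1}{4 \cdot 128} = \left(- \frac{1}{4}\right) \frac{1}{128} = - \frac{1}{512}$)
$j = -6$ ($j = -12 + 6 = -6$)
$M{\left(78,56 \right)} 3 \left(-4\right) 4 j = - \frac{3 \left(-4\right) 4 \left(-6\right)}{512} = - \frac{\left(-12\right) 4 \left(-6\right)}{512} = - \frac{\left(-48\right) \left(-6\right)}{512} = \left(- \frac{1}{512}\right) 288 = - \frac{9}{16}$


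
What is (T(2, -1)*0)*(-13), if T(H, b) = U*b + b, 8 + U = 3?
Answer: 0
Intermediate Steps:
U = -5 (U = -8 + 3 = -5)
T(H, b) = -4*b (T(H, b) = -5*b + b = -4*b)
(T(2, -1)*0)*(-13) = (-4*(-1)*0)*(-13) = (4*0)*(-13) = 0*(-13) = 0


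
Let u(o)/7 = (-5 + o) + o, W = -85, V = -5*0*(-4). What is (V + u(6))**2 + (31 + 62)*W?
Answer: -5504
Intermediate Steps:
V = 0 (V = 0*(-4) = 0)
u(o) = -35 + 14*o (u(o) = 7*((-5 + o) + o) = 7*(-5 + 2*o) = -35 + 14*o)
(V + u(6))**2 + (31 + 62)*W = (0 + (-35 + 14*6))**2 + (31 + 62)*(-85) = (0 + (-35 + 84))**2 + 93*(-85) = (0 + 49)**2 - 7905 = 49**2 - 7905 = 2401 - 7905 = -5504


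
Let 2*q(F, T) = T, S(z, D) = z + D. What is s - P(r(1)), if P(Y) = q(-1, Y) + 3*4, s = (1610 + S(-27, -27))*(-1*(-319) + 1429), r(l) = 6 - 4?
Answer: 2719875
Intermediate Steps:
r(l) = 2
S(z, D) = D + z
q(F, T) = T/2
s = 2719888 (s = (1610 + (-27 - 27))*(-1*(-319) + 1429) = (1610 - 54)*(319 + 1429) = 1556*1748 = 2719888)
P(Y) = 12 + Y/2 (P(Y) = Y/2 + 3*4 = Y/2 + 12 = 12 + Y/2)
s - P(r(1)) = 2719888 - (12 + (1/2)*2) = 2719888 - (12 + 1) = 2719888 - 1*13 = 2719888 - 13 = 2719875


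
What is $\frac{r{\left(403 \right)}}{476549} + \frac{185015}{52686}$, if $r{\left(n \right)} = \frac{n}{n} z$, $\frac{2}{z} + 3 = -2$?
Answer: $\frac{440843460803}{125537303070} \approx 3.5117$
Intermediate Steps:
$z = - \frac{2}{5}$ ($z = \frac{2}{-3 - 2} = \frac{2}{-5} = 2 \left(- \frac{1}{5}\right) = - \frac{2}{5} \approx -0.4$)
$r{\left(n \right)} = - \frac{2}{5}$ ($r{\left(n \right)} = \frac{n}{n} \left(- \frac{2}{5}\right) = 1 \left(- \frac{2}{5}\right) = - \frac{2}{5}$)
$\frac{r{\left(403 \right)}}{476549} + \frac{185015}{52686} = - \frac{2}{5 \cdot 476549} + \frac{185015}{52686} = \left(- \frac{2}{5}\right) \frac{1}{476549} + 185015 \cdot \frac{1}{52686} = - \frac{2}{2382745} + \frac{185015}{52686} = \frac{440843460803}{125537303070}$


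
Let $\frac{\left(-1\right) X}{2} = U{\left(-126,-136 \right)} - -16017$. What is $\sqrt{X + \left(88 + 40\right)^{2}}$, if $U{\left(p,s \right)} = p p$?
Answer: $i \sqrt{47402} \approx 217.72 i$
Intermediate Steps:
$U{\left(p,s \right)} = p^{2}$
$X = -63786$ ($X = - 2 \left(\left(-126\right)^{2} - -16017\right) = - 2 \left(15876 + 16017\right) = \left(-2\right) 31893 = -63786$)
$\sqrt{X + \left(88 + 40\right)^{2}} = \sqrt{-63786 + \left(88 + 40\right)^{2}} = \sqrt{-63786 + 128^{2}} = \sqrt{-63786 + 16384} = \sqrt{-47402} = i \sqrt{47402}$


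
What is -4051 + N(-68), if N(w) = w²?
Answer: 573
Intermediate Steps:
-4051 + N(-68) = -4051 + (-68)² = -4051 + 4624 = 573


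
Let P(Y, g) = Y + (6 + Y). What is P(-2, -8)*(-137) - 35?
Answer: -309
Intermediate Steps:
P(Y, g) = 6 + 2*Y
P(-2, -8)*(-137) - 35 = (6 + 2*(-2))*(-137) - 35 = (6 - 4)*(-137) - 35 = 2*(-137) - 35 = -274 - 35 = -309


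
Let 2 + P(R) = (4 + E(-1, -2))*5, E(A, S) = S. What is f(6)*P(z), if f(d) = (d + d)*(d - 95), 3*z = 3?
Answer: -8544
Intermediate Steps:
z = 1 (z = (⅓)*3 = 1)
f(d) = 2*d*(-95 + d) (f(d) = (2*d)*(-95 + d) = 2*d*(-95 + d))
P(R) = 8 (P(R) = -2 + (4 - 2)*5 = -2 + 2*5 = -2 + 10 = 8)
f(6)*P(z) = (2*6*(-95 + 6))*8 = (2*6*(-89))*8 = -1068*8 = -8544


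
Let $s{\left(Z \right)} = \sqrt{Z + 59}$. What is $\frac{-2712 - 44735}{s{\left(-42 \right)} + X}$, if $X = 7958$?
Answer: $- \frac{377583226}{63329747} + \frac{47447 \sqrt{17}}{63329747} \approx -5.9591$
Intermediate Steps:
$s{\left(Z \right)} = \sqrt{59 + Z}$
$\frac{-2712 - 44735}{s{\left(-42 \right)} + X} = \frac{-2712 - 44735}{\sqrt{59 - 42} + 7958} = - \frac{47447}{\sqrt{17} + 7958} = - \frac{47447}{7958 + \sqrt{17}}$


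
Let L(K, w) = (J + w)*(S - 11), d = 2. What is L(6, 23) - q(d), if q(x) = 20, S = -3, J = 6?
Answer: -426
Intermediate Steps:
L(K, w) = -84 - 14*w (L(K, w) = (6 + w)*(-3 - 11) = (6 + w)*(-14) = -84 - 14*w)
L(6, 23) - q(d) = (-84 - 14*23) - 1*20 = (-84 - 322) - 20 = -406 - 20 = -426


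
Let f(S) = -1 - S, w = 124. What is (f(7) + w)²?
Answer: 13456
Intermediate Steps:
(f(7) + w)² = ((-1 - 1*7) + 124)² = ((-1 - 7) + 124)² = (-8 + 124)² = 116² = 13456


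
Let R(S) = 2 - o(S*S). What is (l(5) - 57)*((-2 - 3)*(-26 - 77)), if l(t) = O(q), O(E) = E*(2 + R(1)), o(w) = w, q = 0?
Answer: -29355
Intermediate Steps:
R(S) = 2 - S**2 (R(S) = 2 - S*S = 2 - S**2)
O(E) = 3*E (O(E) = E*(2 + (2 - 1*1**2)) = E*(2 + (2 - 1*1)) = E*(2 + (2 - 1)) = E*(2 + 1) = E*3 = 3*E)
l(t) = 0 (l(t) = 3*0 = 0)
(l(5) - 57)*((-2 - 3)*(-26 - 77)) = (0 - 57)*((-2 - 3)*(-26 - 77)) = -(-285)*(-103) = -57*515 = -29355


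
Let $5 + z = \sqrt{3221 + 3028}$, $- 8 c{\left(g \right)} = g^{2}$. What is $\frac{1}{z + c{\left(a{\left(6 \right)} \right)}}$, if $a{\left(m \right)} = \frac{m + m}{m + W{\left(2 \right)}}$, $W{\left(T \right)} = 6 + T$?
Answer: $\frac{48902}{59766395} + \frac{9604 \sqrt{6249}}{59766395} \approx 0.013521$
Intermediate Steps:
$a{\left(m \right)} = \frac{2 m}{8 + m}$ ($a{\left(m \right)} = \frac{m + m}{m + \left(6 + 2\right)} = \frac{2 m}{m + 8} = \frac{2 m}{8 + m}$)
$c{\left(g \right)} = - \frac{g^{2}}{8}$
$z = -5 + \sqrt{6249}$ ($z = -5 + \sqrt{3221 + 3028} = -5 + \sqrt{6249} \approx 74.051$)
$\frac{1}{z + c{\left(a{\left(6 \right)} \right)}} = \frac{1}{\left(-5 + \sqrt{6249}\right) - \frac{\left(2 \cdot 6 \frac{1}{8 + 6}\right)^{2}}{8}} = \frac{1}{\left(-5 + \sqrt{6249}\right) - \frac{\left(2 \cdot 6 \cdot \frac{1}{14}\right)^{2}}{8}} = \frac{1}{\left(-5 + \sqrt{6249}\right) - \frac{\left(\frac{6}{7}\right)^{2}}{8}} = \frac{1}{\left(-5 + \sqrt{6249}\right) - \frac{9}{98}} = \frac{1}{- \frac{499}{98} + \sqrt{6249}}$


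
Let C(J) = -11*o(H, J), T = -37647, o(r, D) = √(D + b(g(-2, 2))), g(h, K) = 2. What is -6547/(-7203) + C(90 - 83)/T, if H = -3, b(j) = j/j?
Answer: 6547/7203 + 22*√2/37647 ≈ 0.90975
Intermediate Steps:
b(j) = 1
o(r, D) = √(1 + D) (o(r, D) = √(D + 1) = √(1 + D))
C(J) = -11*√(1 + J)
-6547/(-7203) + C(90 - 83)/T = -6547/(-7203) - 11*√(1 + (90 - 83))/(-37647) = -6547*(-1/7203) - 11*√(1 + 7)*(-1/37647) = 6547/7203 - 22*√2*(-1/37647) = 6547/7203 + 22*√2/37647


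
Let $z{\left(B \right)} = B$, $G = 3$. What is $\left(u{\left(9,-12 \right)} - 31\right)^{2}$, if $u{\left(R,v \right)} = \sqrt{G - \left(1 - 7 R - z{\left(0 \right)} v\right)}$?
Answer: $\left(31 - \sqrt{65}\right)^{2} \approx 526.14$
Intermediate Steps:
$u{\left(R,v \right)} = \sqrt{2 + 7 R}$ ($u{\left(R,v \right)} = \sqrt{3 + \left(\left(7 R + 0 v\right) - 1\right)} = \sqrt{3 + \left(\left(7 R + 0\right) - 1\right)} = \sqrt{3 + \left(7 R - 1\right)} = \sqrt{3 + \left(-1 + 7 R\right)} = \sqrt{2 + 7 R}$)
$\left(u{\left(9,-12 \right)} - 31\right)^{2} = \left(\sqrt{2 + 7 \cdot 9} - 31\right)^{2} = \left(\sqrt{2 + 63} - 31\right)^{2} = \left(\sqrt{65} - 31\right)^{2} = \left(-31 + \sqrt{65}\right)^{2}$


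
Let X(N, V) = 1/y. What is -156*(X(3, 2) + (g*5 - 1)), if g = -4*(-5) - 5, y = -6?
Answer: -11518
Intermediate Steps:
g = 15 (g = 20 - 5 = 15)
X(N, V) = -⅙ (X(N, V) = 1/(-6) = -⅙)
-156*(X(3, 2) + (g*5 - 1)) = -156*(-⅙ + (15*5 - 1)) = -156*(-⅙ + (75 - 1)) = -156*(-⅙ + 74) = -156*443/6 = -11518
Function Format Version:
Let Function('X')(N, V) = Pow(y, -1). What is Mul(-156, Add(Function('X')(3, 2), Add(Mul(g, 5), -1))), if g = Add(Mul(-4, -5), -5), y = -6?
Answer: -11518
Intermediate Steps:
g = 15 (g = Add(20, -5) = 15)
Function('X')(N, V) = Rational(-1, 6) (Function('X')(N, V) = Pow(-6, -1) = Rational(-1, 6))
Mul(-156, Add(Function('X')(3, 2), Add(Mul(g, 5), -1))) = Mul(-156, Add(Rational(-1, 6), Add(Mul(15, 5), -1))) = Mul(-156, Add(Rational(-1, 6), Add(75, -1))) = Mul(-156, Add(Rational(-1, 6), 74)) = Mul(-156, Rational(443, 6)) = -11518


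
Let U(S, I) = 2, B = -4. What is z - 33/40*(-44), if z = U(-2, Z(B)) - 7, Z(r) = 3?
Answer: 313/10 ≈ 31.300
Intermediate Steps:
z = -5 (z = 2 - 7 = -5)
z - 33/40*(-44) = -5 - 33/40*(-44) = -5 + 363/10 = 313/10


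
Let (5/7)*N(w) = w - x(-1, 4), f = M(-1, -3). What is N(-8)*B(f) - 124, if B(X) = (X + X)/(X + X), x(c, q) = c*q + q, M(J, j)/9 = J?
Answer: -676/5 ≈ -135.20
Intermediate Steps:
M(J, j) = 9*J
f = -9 (f = 9*(-1) = -9)
x(c, q) = q + c*q
N(w) = 7*w/5 (N(w) = 7*(w - 4*(1 - 1))/5 = 7*(w - 4*0)/5 = 7*(w - 1*0)/5 = 7*(w + 0)/5 = 7*w/5)
B(X) = 1 (B(X) = (2*X)/((2*X)) = (2*X)*(1/(2*X)) = 1)
N(-8)*B(f) - 124 = ((7/5)*(-8))*1 - 124 = -56/5*1 - 124 = -56/5 - 124 = -676/5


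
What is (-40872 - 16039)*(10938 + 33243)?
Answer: -2514384891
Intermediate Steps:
(-40872 - 16039)*(10938 + 33243) = -56911*44181 = -2514384891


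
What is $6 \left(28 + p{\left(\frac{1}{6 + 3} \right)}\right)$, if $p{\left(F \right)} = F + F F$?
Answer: $\frac{4556}{27} \approx 168.74$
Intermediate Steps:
$p{\left(F \right)} = F + F^{2}$
$6 \left(28 + p{\left(\frac{1}{6 + 3} \right)}\right) = 6 \left(28 + \frac{1 + \frac{1}{6 + 3}}{6 + 3}\right) = 6 \left(28 + \frac{1 + \frac{1}{9}}{9}\right) = 6 \left(28 + \frac{1}{9} \cdot \frac{10}{9}\right) = 6 \left(28 + \frac{10}{81}\right) = 6 \cdot \frac{2278}{81} = \frac{4556}{27}$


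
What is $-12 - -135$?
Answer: $123$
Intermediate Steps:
$-12 - -135 = -12 + 135 = 123$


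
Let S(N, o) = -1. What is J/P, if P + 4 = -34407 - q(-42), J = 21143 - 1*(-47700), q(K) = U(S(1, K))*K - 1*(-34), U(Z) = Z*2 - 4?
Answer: -68843/34697 ≈ -1.9841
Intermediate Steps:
U(Z) = -4 + 2*Z (U(Z) = 2*Z - 4 = -4 + 2*Z)
q(K) = 34 - 6*K (q(K) = (-4 + 2*(-1))*K - 1*(-34) = (-4 - 2)*K + 34 = -6*K + 34 = 34 - 6*K)
J = 68843 (J = 21143 + 47700 = 68843)
P = -34697 (P = -4 + (-34407 - (34 - 6*(-42))) = -4 + (-34407 - (34 + 252)) = -4 + (-34407 - 1*286) = -4 + (-34407 - 286) = -4 - 34693 = -34697)
J/P = 68843/(-34697) = 68843*(-1/34697) = -68843/34697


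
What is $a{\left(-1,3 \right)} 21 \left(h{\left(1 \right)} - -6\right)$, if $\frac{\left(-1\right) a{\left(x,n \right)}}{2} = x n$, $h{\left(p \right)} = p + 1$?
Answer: $1008$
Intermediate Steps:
$h{\left(p \right)} = 1 + p$
$a{\left(x,n \right)} = - 2 n x$ ($a{\left(x,n \right)} = - 2 x n = - 2 n x$)
$a{\left(-1,3 \right)} 21 \left(h{\left(1 \right)} - -6\right) = \left(-2\right) 3 \left(-1\right) 21 \left(\left(1 + 1\right) - -6\right) = 6 \cdot 21 \left(2 + 6\right) = 126 \cdot 8 = 1008$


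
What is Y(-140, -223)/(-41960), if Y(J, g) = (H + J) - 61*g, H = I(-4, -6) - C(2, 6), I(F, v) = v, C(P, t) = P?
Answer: -2691/8392 ≈ -0.32066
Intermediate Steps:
H = -8 (H = -6 - 1*2 = -6 - 2 = -8)
Y(J, g) = -8 + J - 61*g (Y(J, g) = (-8 + J) - 61*g = -8 + J - 61*g)
Y(-140, -223)/(-41960) = (-8 - 140 - 61*(-223))/(-41960) = (-8 - 140 + 13603)*(-1/41960) = 13455*(-1/41960) = -2691/8392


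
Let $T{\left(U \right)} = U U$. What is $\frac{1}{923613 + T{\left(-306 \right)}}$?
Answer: $\frac{1}{1017249} \approx 9.8304 \cdot 10^{-7}$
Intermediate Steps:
$T{\left(U \right)} = U^{2}$
$\frac{1}{923613 + T{\left(-306 \right)}} = \frac{1}{923613 + \left(-306\right)^{2}} = \frac{1}{923613 + 93636} = \frac{1}{1017249}$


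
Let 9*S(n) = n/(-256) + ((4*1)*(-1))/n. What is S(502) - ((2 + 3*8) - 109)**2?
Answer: -1992031385/289152 ≈ -6889.2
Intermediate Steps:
S(n) = -4/(9*n) - n/2304 (S(n) = (n/(-256) + ((4*1)*(-1))/n)/9 = (n*(-1/256) + (4*(-1))/n)/9 = (-n/256 - 4/n)/9 = (-4/n - n/256)/9 = -4/(9*n) - n/2304)
S(502) - ((2 + 3*8) - 109)**2 = (1/2304)*(-1024 - 1*502**2)/502 - ((2 + 3*8) - 109)**2 = (1/2304)*(1/502)*(-1024 - 1*252004) - ((2 + 24) - 109)**2 = (1/2304)*(1/502)*(-1024 - 252004) - (26 - 109)**2 = (1/2304)*(1/502)*(-253028) - 1*(-83)**2 = -63257/289152 - 1*6889 = -63257/289152 - 6889 = -1992031385/289152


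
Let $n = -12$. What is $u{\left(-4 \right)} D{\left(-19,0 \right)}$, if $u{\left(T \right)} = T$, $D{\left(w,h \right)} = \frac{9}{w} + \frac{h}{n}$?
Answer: $\frac{36}{19} \approx 1.8947$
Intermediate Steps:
$D{\left(w,h \right)} = \frac{9}{w} - \frac{h}{12}$ ($D{\left(w,h \right)} = \frac{9}{w} + \frac{h}{-12} = \frac{9}{w} + h \left(- \frac{1}{12}\right) = \frac{9}{w} - \frac{h}{12}$)
$u{\left(-4 \right)} D{\left(-19,0 \right)} = - 4 \left(\frac{9}{-19} - 0\right) = - 4 \left(9 \left(- \frac{1}{19}\right) + 0\right) = - 4 \left(- \frac{9}{19} + 0\right) = \left(-4\right) \left(- \frac{9}{19}\right) = \frac{36}{19}$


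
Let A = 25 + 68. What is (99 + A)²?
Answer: 36864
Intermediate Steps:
A = 93
(99 + A)² = (99 + 93)² = 192² = 36864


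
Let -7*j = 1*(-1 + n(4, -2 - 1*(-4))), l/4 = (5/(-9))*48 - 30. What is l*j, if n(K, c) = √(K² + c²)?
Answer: -680/21 + 1360*√5/21 ≈ 112.43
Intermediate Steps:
l = -680/3 (l = 4*((5/(-9))*48 - 30) = 4*((5*(-⅑))*48 - 30) = 4*(-5/9*48 - 30) = 4*(-80/3 - 30) = 4*(-170/3) = -680/3 ≈ -226.67)
j = ⅐ - 2*√5/7 (j = -(-1 + √(4² + (-2 - 1*(-4))²))/7 = -(-1 + √(16 + (-2 + 4)²))/7 = -(-1 + √(16 + 2²))/7 = -(-1 + √(16 + 4))/7 = -(-1 + √20)/7 = -(-1 + 2*√5)/7 = ⅐ - 2*√5/7 ≈ -0.49602)
l*j = -680*(⅐ - 2*√5/7)/3 = -680/21 + 1360*√5/21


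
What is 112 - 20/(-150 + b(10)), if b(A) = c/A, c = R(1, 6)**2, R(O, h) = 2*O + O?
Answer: 167192/1491 ≈ 112.13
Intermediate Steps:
R(O, h) = 3*O
c = 9 (c = (3*1)**2 = 3**2 = 9)
b(A) = 9/A
112 - 20/(-150 + b(10)) = 112 - 20/(-150 + 9/10) = 112 - 20/(-1491/10) = 112 - 10/1491*(-20) = 112 + 200/1491 = 167192/1491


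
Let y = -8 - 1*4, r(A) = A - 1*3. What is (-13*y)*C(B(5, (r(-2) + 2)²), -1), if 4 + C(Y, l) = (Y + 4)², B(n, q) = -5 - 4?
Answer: 3276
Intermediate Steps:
r(A) = -3 + A (r(A) = A - 3 = -3 + A)
B(n, q) = -9
C(Y, l) = -4 + (4 + Y)² (C(Y, l) = -4 + (Y + 4)² = -4 + (4 + Y)²)
y = -12 (y = -8 - 4 = -12)
(-13*y)*C(B(5, (r(-2) + 2)²), -1) = (-13*(-12))*(-4 + (4 - 9)²) = 156*(-4 + (-5)²) = 156*(-4 + 25) = 156*21 = 3276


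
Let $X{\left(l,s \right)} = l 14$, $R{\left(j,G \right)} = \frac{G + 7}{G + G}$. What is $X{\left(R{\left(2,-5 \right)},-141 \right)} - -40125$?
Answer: $\frac{200611}{5} \approx 40122.0$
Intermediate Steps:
$R{\left(j,G \right)} = \frac{7 + G}{2 G}$
$X{\left(l,s \right)} = 14 l$
$X{\left(R{\left(2,-5 \right)},-141 \right)} - -40125 = 14 \frac{7 - 5}{2 \left(-5\right)} - -40125 = 14 \cdot \frac{1}{2} \left(- \frac{1}{5}\right) 2 + 40125 = 14 \left(- \frac{1}{5}\right) + 40125 = - \frac{14}{5} + 40125 = \frac{200611}{5}$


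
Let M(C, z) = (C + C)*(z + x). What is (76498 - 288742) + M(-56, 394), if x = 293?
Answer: -289188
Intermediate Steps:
M(C, z) = 2*C*(293 + z) (M(C, z) = (C + C)*(z + 293) = (2*C)*(293 + z) = 2*C*(293 + z))
(76498 - 288742) + M(-56, 394) = (76498 - 288742) + 2*(-56)*(293 + 394) = -212244 + 2*(-56)*687 = -212244 - 76944 = -289188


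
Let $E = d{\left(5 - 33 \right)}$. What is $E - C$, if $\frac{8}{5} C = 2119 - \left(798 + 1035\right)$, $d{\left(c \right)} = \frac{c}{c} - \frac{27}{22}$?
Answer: $- \frac{7875}{44} \approx -178.98$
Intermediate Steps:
$d{\left(c \right)} = - \frac{5}{22}$ ($d{\left(c \right)} = 1 - \frac{27}{22} = - \frac{5}{22}$)
$C = \frac{715}{4}$ ($C = \frac{5 \left(2119 - \left(798 + 1035\right)\right)}{8} = \frac{5 \left(2119 - 1833\right)}{8} = \frac{5}{8} \cdot 286 = \frac{715}{4} \approx 178.75$)
$E = - \frac{5}{22} \approx -0.22727$
$E - C = - \frac{5}{22} - \frac{715}{4} = - \frac{7875}{44}$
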